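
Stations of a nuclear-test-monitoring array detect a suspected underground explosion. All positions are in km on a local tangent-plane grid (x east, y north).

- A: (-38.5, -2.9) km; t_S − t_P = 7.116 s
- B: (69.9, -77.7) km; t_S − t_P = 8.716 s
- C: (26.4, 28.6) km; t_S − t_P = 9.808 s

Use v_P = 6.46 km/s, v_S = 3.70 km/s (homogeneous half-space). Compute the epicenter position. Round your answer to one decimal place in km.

-1.0 km east, -51.8 km north

Distance from S−P lag: d = Δt · v_P v_S / (v_P − v_S) = Δt · (6.46·3.70)/(6.46−3.70) ≈ 8.6601·Δt.
So d_A = 61.63, d_B = 75.48, d_C = 84.94 km.
Circle about each station: (x + 38.5)² + (y + 2.9)² = 61.63²; (x − 69.9)² + (y + 77.7)² = 75.48²; (x − 26.4)² + (y − 28.6)² = 84.94².
Subtracting pairs of circle equations eliminates x²+y² and gives linear equations (the radical axes):
216.8 x − 149.6 y = 7533.67
129.8 x + 63.0 y = -3392.29
Solving the 2×2 system: x ≈ -1.0, y ≈ -51.8 km.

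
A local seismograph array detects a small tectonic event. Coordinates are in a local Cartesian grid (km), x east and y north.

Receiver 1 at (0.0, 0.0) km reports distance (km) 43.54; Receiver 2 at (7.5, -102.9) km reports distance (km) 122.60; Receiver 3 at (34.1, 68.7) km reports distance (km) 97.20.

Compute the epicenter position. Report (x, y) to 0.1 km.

x ≈ -42.6 km, y ≈ 9.0 km

Circle about each station: x² + y² = 43.54²; (x − 7.5)² + (y + 102.9)² = 122.60²; (x − 34.1)² + (y − 68.7)² = 97.20².
Subtracting pairs of circle equations eliminates x²+y² and gives linear equations (the radical axes):
15.0 x − 205.8 y = -2490.37
68.2 x + 137.4 y = -1669.61
Solving the 2×2 system: x ≈ -42.6, y ≈ 9.0 km.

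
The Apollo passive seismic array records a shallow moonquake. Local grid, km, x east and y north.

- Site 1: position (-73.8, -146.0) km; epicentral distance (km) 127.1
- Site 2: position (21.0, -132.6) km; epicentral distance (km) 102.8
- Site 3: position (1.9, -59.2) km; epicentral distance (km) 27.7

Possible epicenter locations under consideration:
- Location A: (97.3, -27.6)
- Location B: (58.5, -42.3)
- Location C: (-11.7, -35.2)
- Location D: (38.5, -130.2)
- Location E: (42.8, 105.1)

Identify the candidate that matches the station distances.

For each candidate, compare |candidate − station| to the reported distance:
Location A: residuals Site 1 81.0, Site 2 27.0, Site 3 72.8 → max 81.0 km
Location B: residuals Site 1 41.0, Site 2 5.0, Site 3 31.4 → max 41.0 km
Location C: residuals Site 1 0.1, Site 2 0.1, Site 3 0.1 → max 0.1 km
Location D: residuals Site 1 13.7, Site 2 85.1, Site 3 52.2 → max 85.1 km
Location E: residuals Site 1 149.8, Site 2 135.9, Site 3 141.6 → max 149.8 km
Only Location C has all residuals ≈ 0.

Location C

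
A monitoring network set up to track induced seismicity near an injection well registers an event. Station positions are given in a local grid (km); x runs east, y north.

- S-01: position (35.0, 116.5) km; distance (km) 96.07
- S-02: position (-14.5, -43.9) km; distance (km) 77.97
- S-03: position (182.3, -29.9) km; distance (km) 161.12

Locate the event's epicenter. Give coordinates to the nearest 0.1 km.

29.3 km east, 20.6 km north

Circle about each station: (x − 35.0)² + (y − 116.5)² = 96.07²; (x + 14.5)² + (y + 43.9)² = 77.97²; (x − 182.3)² + (y + 29.9)² = 161.12².
Subtracting the S-01 equation from the S-02 and S-03 equations removes the quadratic terms:
-99.0 x − 320.8 y = -9509.67
294.6 x − 292.8 y = 2599.84
Solving the 2×2 system: x ≈ 29.3, y ≈ 20.6 km.
Check against S-01 (with the unrounded x, y): √((x − 35.0)²+(y − 116.5)²) = 96.07 ≈ 96.07 km. ✓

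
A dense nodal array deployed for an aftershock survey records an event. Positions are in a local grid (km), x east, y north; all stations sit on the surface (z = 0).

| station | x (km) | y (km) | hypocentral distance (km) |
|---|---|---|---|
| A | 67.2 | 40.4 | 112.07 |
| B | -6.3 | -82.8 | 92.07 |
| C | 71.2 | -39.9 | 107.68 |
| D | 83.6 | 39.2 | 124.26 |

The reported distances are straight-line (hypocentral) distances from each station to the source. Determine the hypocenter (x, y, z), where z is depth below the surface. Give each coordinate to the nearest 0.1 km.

(-16.1, -10.0, 55.5)

Each station gives a sphere (x−x_i)² + (y−y_i)² + z² = d_i² (stations at z=0).
Subtracting the A sphere from B and C: z² cancels, leaving linear equations in x and y:
-147.0 x − 246.4 y = 4830.33
8.0 x − 160.6 y = 1478.15
Solving: x ≈ -16.089, y ≈ -10.005 km (keep extra digits for the depth step; rounded: -16.1, -10.0).
Then from the A sphere: z² = 112.07² − (x − 67.2)² − (y − 40.4)² with x = -16.089, y = -10.005, so z ≈ 55.515 ≈ 55.5 km.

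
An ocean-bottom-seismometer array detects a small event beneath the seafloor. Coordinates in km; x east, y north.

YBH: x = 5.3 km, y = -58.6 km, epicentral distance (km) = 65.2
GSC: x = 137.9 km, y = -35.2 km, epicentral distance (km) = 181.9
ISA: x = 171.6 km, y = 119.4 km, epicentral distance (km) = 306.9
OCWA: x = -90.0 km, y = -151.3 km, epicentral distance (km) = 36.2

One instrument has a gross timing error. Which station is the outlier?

OCWA

Solve using three stations at a time. Using YBH, GSC, ISA (subtract circle equations pairwise → linear system) gives (x, y) ≈ (-24.9, -116.4).
Distances from that point to each station vs reported:
  YBH: calculated 65.2 vs reported 65.2 → residual 0.0 km
  GSC: calculated 181.9 vs reported 181.9 → residual 0.0 km
  ISA: calculated 306.9 vs reported 306.9 → residual 0.0 km
  OCWA: calculated 73.9 vs reported 36.2 → residual 37.7 km
YBH, GSC, ISA are mutually consistent (residuals ≈ 0); OCWA is off by 37.7 km.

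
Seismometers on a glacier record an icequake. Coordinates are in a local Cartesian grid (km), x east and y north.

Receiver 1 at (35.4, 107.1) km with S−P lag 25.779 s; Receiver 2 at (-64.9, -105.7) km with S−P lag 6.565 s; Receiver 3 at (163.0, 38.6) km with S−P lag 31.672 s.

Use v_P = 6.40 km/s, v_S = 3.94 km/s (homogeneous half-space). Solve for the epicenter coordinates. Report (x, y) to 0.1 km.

x ≈ -131.7 km, y ≈ -97.6 km

Distance from S−P lag: d = Δt · v_P v_S / (v_P − v_S) = Δt · (6.40·3.94)/(6.40−3.94) ≈ 10.2504·Δt.
So d_Receiver 1 = 264.25, d_Receiver 2 = 67.29, d_Receiver 3 = 324.65 km.
Circle about each station: (x − 35.4)² + (y − 107.1)² = 264.25²; (x + 64.9)² + (y + 105.7)² = 67.29²; (x − 163.0)² + (y − 38.6)² = 324.65².
Subtracting the Receiver 1 equation from the Receiver 2 and Receiver 3 equations removes the quadratic terms:
-200.6 x − 425.6 y = 67961.05
255.2 x − 137.0 y = -20234.17
Solving the 2×2 system: x ≈ -131.7, y ≈ -97.6 km.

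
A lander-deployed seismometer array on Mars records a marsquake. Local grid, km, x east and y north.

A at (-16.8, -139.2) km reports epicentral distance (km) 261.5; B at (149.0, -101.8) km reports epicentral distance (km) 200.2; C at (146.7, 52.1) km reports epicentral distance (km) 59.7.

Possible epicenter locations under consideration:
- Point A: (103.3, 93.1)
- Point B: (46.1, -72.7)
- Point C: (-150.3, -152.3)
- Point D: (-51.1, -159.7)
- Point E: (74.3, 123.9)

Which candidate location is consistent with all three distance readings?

For each candidate, compare |candidate − station| to the reported distance:
Point A: residuals A 0.0, B 0.0, C 0.0 → max 0.0 km
Point B: residuals A 170.0, B 93.3, C 100.6 → max 170.0 km
Point C: residuals A 127.4, B 103.3, C 300.8 → max 300.8 km
Point D: residuals A 221.5, B 8.1, C 230.1 → max 230.1 km
Point E: residuals A 16.9, B 37.5, C 42.3 → max 42.3 km
Only Point A has all residuals ≈ 0.

Point A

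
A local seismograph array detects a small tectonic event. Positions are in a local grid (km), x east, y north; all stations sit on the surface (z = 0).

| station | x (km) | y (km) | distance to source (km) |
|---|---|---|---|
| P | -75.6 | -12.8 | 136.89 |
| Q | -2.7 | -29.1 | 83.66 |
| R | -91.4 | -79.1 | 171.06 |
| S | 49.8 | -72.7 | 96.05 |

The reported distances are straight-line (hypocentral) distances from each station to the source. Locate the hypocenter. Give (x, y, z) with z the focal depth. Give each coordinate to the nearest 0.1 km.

Each station gives a sphere (x−x_i)² + (y−y_i)² + z² = d_i² (stations at z=0).
Subtracting the P sphere from Q and R: z² cancels, leaving linear equations in x and y:
145.8 x − 32.6 y = 6714.78
-31.6 x − 132.6 y = -1791.08
Solving: x ≈ 46.592, y ≈ 2.404 km (keep extra digits for the depth step; rounded: 46.6, 2.4).
Then from the P sphere: z² = 136.89² − (x + 75.6)² − (y + 12.8)² with x = 46.592, y = 2.404, so z ≈ 59.807 ≈ 59.8 km.

(46.6, 2.4, 59.8)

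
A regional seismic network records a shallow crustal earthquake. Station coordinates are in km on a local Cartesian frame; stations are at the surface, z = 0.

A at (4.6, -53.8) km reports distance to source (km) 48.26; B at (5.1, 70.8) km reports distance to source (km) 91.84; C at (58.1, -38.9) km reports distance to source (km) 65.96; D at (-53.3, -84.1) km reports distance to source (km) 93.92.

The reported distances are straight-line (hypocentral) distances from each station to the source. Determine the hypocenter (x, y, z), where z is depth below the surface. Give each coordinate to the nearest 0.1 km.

Each station gives a sphere (x−x_i)² + (y−y_i)² + z² = d_i² (stations at z=0).
Subtracting the A sphere from B and C: z² cancels, leaving linear equations in x and y:
1.0 x + 249.2 y = -3982.51
107.0 x + 29.8 y = -48.47
Solving: x ≈ 4.002, y ≈ -15.997 km (keep extra digits for the depth step; rounded: 4.0, -16.0).
Then from the A sphere: z² = 48.26² − (x − 4.6)² − (y + 53.8)² with x = 4.002, y = -15.997, so z ≈ 29.993 ≈ 30.0 km.

x ≈ 4.0 km, y ≈ -16.0 km, depth ≈ 30.0 km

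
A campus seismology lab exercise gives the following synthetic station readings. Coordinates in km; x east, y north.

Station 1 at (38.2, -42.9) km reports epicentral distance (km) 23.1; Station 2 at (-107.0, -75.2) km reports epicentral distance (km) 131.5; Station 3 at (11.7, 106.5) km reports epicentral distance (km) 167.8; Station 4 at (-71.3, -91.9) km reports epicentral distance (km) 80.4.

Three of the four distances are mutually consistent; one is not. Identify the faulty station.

Solve using three stations at a time. Using Station 1, Station 2, Station 3 (subtract circle equations pairwise → linear system) gives (x, y) ≈ (23.7, -60.9).
Distances from that point to each station vs reported:
  Station 1: calculated 23.1 vs reported 23.1 → residual 0.0 km
  Station 2: calculated 131.5 vs reported 131.5 → residual 0.0 km
  Station 3: calculated 167.8 vs reported 167.8 → residual 0.0 km
  Station 4: calculated 100.0 vs reported 80.4 → residual 19.6 km
Station 1, Station 2, Station 3 are mutually consistent (residuals ≈ 0); Station 4 is off by 19.6 km.

Station 4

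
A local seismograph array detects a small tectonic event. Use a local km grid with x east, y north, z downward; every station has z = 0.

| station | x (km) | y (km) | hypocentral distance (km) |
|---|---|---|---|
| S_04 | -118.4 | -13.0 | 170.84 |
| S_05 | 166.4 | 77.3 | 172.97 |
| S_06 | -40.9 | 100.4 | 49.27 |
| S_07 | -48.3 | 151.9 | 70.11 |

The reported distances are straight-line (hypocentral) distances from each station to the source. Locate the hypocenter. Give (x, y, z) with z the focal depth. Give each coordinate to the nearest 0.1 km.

(-1.4, 108.2, 28.4)

Each station gives a sphere (x−x_i)² + (y−y_i)² + z² = d_i² (stations at z=0).
Subtracting the S_04 sphere from S_05 and S_06: z² cancels, leaving linear equations in x and y:
569.6 x + 180.6 y = 18744.37
155.0 x + 226.8 y = 24324.18
Solving: x ≈ -1.401, y ≈ 108.207 km (keep extra digits for the depth step; rounded: -1.4, 108.2).
Then from the S_04 sphere: z² = 170.84² − (x + 118.4)² − (y + 13.0)² with x = -1.401, y = 108.207, so z ≈ 28.397 ≈ 28.4 km.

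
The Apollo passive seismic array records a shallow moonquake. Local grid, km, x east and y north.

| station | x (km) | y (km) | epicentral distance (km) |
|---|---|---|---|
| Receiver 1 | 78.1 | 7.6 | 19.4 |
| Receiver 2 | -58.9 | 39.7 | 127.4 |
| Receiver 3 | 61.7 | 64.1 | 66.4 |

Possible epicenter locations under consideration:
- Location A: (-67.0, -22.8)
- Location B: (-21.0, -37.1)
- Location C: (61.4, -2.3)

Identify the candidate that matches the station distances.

For each candidate, compare |candidate − station| to the reported distance:
Location A: residuals Receiver 1 128.9, Receiver 2 64.4, Receiver 3 88.9 → max 128.9 km
Location B: residuals Receiver 1 89.3, Receiver 2 41.8, Receiver 3 64.3 → max 89.3 km
Location C: residuals Receiver 1 0.0, Receiver 2 0.0, Receiver 3 0.0 → max 0.0 km
Only Location C has all residuals ≈ 0.

Location C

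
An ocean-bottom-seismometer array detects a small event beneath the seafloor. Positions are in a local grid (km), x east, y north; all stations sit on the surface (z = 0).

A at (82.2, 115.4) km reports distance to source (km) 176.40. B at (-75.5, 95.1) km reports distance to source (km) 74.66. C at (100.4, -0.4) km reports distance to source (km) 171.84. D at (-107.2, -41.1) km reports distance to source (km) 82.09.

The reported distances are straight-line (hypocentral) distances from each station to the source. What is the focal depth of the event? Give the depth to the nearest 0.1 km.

z ≈ 26.3 km

Each station gives a sphere (x−x_i)² + (y−y_i)² + z² = d_i² (stations at z=0).
Subtracting the A sphere from B and C: z² cancels, leaving linear equations in x and y:
-315.4 x − 40.6 y = 20213.10
36.4 x − 231.6 y = -8405.71
Solving: x ≈ -67.396, y ≈ 25.702 km (keep extra digits for the depth step; rounded: -67.4, 25.7).
Then from the A sphere: z² = 176.40² − (x − 82.2)² − (y − 115.4)² with x = -67.396, y = 25.702, so z ≈ 26.311 ≈ 26.3 km.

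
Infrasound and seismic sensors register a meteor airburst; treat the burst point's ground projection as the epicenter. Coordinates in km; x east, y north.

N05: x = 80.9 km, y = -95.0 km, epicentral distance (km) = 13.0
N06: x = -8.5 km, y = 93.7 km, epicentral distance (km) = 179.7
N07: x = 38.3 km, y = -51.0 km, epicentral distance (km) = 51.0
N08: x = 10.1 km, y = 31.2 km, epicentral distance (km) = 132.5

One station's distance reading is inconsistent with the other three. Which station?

N06

Solve using three stations at a time. Using N05, N07, N08 (subtract circle equations pairwise → linear system) gives (x, y) ≈ (78.7, -82.2).
Distances from that point to each station vs reported:
  N05: calculated 13.0 vs reported 13.0 → residual 0.0 km
  N06: calculated 196.3 vs reported 179.7 → residual 16.6 km
  N07: calculated 51.0 vs reported 51.0 → residual 0.0 km
  N08: calculated 132.5 vs reported 132.5 → residual 0.0 km
N05, N07, N08 are mutually consistent (residuals ≈ 0); N06 is off by 16.6 km.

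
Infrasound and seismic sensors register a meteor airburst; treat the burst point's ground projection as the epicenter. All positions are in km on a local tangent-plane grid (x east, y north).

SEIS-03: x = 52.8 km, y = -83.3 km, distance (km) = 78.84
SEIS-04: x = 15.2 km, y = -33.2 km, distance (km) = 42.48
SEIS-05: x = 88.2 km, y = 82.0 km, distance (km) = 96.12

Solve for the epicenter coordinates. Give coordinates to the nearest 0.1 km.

x ≈ 46.7 km, y ≈ -4.7 km

Circle about each station: (x − 52.8)² + (y + 83.3)² = 78.84²; (x − 15.2)² + (y + 33.2)² = 42.48²; (x − 88.2)² + (y − 82.0)² = 96.12².
Subtracting pairs of circle equations eliminates x²+y² and gives linear equations (the radical axes):
-75.2 x + 100.2 y = -3982.25
70.8 x + 330.6 y = 1753.20
Solving the 2×2 system: x ≈ 46.7, y ≈ -4.7 km.
Check against SEIS-03 (with the unrounded x, y): √((x − 52.8)²+(y + 83.3)²) = 78.84 ≈ 78.84 km. ✓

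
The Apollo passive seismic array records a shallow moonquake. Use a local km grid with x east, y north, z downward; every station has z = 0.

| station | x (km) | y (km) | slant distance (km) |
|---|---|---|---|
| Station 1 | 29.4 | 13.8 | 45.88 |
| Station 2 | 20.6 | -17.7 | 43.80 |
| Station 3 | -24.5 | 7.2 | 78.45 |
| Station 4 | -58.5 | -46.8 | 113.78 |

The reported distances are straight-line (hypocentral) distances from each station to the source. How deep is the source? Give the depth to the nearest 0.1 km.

Each station gives a sphere (x−x_i)² + (y−y_i)² + z² = d_i² (stations at z=0).
Subtracting the Station 1 sphere from Station 2 and Station 3: z² cancels, leaving linear equations in x and y:
-17.6 x − 63.0 y = -130.62
-107.8 x − 13.2 y = -4452.14
Solving: x ≈ 42.500, y ≈ -9.800 km (keep extra digits for the depth step; rounded: 42.5, -9.8).
Then from the Station 1 sphere: z² = 45.88² − (x − 29.4)² − (y − 13.8)² with x = 42.500, y = -9.800, so z ≈ 37.100 ≈ 37.1 km.

depth ≈ 37.1 km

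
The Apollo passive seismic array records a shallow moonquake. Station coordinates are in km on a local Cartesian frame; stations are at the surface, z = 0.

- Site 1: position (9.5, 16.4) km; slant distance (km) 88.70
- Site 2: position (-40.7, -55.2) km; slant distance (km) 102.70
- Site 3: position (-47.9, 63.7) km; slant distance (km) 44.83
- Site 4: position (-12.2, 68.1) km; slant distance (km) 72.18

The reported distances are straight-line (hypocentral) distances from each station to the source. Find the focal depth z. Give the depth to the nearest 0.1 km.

28.6 km

Each station gives a sphere (x−x_i)² + (y−y_i)² + z² = d_i² (stations at z=0).
Subtracting the Site 1 sphere from Site 2 and Site 3: z² cancels, leaving linear equations in x and y:
-100.4 x − 143.2 y = 1664.72
-114.8 x + 94.6 y = 11850.85
Solving: x ≈ -71.501, y ≈ 38.505 km (keep extra digits for the depth step; rounded: -71.5, 38.5).
Then from the Site 1 sphere: z² = 88.70² − (x − 9.5)² − (y − 16.4)² with x = -71.501, y = 38.505, so z ≈ 28.599 ≈ 28.6 km.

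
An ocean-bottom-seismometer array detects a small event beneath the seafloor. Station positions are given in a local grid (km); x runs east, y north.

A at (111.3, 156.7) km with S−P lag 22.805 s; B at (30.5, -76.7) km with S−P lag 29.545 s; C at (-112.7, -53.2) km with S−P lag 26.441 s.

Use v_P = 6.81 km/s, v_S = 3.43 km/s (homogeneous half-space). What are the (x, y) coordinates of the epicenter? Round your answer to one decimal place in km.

x ≈ -40.6 km, y ≈ 114.7 km

Distance from S−P lag: d = Δt · v_P v_S / (v_P − v_S) = Δt · (6.81·3.43)/(6.81−3.43) ≈ 6.9107·Δt.
So d_A = 157.60, d_B = 204.18, d_C = 182.73 km.
Circle about each station: (x − 111.3)² + (y − 156.7)² = 157.60²; (x − 30.5)² + (y + 76.7)² = 204.18²; (x + 112.7)² + (y + 53.2)² = 182.73².
Subtracting the A equation from the B and C equations removes the quadratic terms:
-161.6 x − 466.8 y = -46981.15
-448.0 x − 419.8 y = -29963.54
Solving the 2×2 system: x ≈ -40.6, y ≈ 114.7 km.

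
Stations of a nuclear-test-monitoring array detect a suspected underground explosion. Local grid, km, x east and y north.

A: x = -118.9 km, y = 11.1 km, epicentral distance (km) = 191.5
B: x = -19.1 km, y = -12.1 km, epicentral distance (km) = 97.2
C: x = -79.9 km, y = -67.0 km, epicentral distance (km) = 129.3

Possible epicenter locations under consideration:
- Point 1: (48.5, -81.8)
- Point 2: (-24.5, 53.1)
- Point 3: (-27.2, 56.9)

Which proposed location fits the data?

For each candidate, compare |candidate − station| to the reported distance:
Point 1: residuals A 0.0, B 0.1, C 0.0 → max 0.1 km
Point 2: residuals A 88.2, B 31.8, C 3.0 → max 88.2 km
Point 3: residuals A 89.0, B 27.7, C 5.3 → max 89.0 km
Only Point 1 has all residuals ≈ 0.

Point 1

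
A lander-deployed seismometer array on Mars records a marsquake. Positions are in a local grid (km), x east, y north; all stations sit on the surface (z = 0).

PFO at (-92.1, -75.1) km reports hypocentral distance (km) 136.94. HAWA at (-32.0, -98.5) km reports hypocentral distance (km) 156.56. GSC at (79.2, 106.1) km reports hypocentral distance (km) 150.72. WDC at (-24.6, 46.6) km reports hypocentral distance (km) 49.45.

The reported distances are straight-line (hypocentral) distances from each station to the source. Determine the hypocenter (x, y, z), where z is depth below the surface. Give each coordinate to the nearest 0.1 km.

(-56.1, 51.5, 37.8)

Each station gives a sphere (x−x_i)² + (y−y_i)² + z² = d_i² (stations at z=0).
Subtracting the PFO sphere from HAWA and GSC: z² cancels, leaving linear equations in x and y:
120.2 x − 46.8 y = -9154.64
342.6 x + 362.4 y = -556.52
Solving: x ≈ -56.108, y ≈ 51.506 km (keep extra digits for the depth step; rounded: -56.1, 51.5).
Then from the PFO sphere: z² = 136.94² − (x + 92.1)² − (y + 75.1)² with x = -56.108, y = 51.506, so z ≈ 37.790 ≈ 37.8 km.
Check against WDC (with the unrounded solution): distance 49.44 ≈ 49.45 km. ✓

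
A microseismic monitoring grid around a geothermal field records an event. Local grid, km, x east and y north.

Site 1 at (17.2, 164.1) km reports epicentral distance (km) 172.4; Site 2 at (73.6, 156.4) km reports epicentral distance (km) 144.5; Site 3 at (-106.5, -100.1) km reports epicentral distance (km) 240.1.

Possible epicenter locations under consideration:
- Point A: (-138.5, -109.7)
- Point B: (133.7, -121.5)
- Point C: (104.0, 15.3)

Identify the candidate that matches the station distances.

For each candidate, compare |candidate − station| to the reported distance:
Point A: residuals Site 1 142.6, Site 2 195.8, Site 3 206.7 → max 206.7 km
Point B: residuals Site 1 136.0, Site 2 139.8, Site 3 1.1 → max 139.8 km
Point C: residuals Site 1 0.1, Site 2 0.2, Site 3 0.0 → max 0.2 km
Only Point C has all residuals ≈ 0.

Point C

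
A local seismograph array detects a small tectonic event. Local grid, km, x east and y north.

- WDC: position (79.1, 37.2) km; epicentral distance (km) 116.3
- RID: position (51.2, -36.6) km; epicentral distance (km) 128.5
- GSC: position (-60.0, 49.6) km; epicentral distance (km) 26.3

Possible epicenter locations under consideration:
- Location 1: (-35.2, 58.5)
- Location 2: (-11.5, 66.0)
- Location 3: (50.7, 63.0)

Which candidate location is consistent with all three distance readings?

Location 1

For each candidate, compare |candidate − station| to the reported distance:
Location 1: residuals WDC 0.0, RID 0.0, GSC 0.0 → max 0.0 km
Location 2: residuals WDC 21.2, RID 8.3, GSC 24.9 → max 24.9 km
Location 3: residuals WDC 77.9, RID 28.9, GSC 85.2 → max 85.2 km
Only Location 1 has all residuals ≈ 0.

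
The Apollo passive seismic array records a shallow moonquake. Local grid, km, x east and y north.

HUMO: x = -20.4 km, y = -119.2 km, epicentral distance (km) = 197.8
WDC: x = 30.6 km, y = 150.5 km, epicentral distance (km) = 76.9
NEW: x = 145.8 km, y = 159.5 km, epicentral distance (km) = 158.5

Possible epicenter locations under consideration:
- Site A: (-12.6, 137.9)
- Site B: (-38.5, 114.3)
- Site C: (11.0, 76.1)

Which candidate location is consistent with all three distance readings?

For each candidate, compare |candidate − station| to the reported distance:
Site A: residuals HUMO 59.4, WDC 31.9, NEW 1.4 → max 59.4 km
Site B: residuals HUMO 36.4, WDC 1.1, NEW 31.3 → max 36.4 km
Site C: residuals HUMO 0.0, WDC 0.0, NEW 0.0 → max 0.0 km
Only Site C has all residuals ≈ 0.

Site C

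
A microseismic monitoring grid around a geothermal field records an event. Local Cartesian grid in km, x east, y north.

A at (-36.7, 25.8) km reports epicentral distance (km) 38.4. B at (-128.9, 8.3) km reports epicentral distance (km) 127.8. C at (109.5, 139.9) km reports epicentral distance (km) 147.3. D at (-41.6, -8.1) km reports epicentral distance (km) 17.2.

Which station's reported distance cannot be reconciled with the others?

D

Solve using three stations at a time. Using A, B, C (subtract circle equations pairwise → linear system) gives (x, y) ≈ (-8.9, 52.3).
Distances from that point to each station vs reported:
  A: calculated 38.4 vs reported 38.4 → residual 0.0 km
  B: calculated 127.8 vs reported 127.8 → residual 0.0 km
  C: calculated 147.3 vs reported 147.3 → residual 0.0 km
  D: calculated 68.7 vs reported 17.2 → residual 51.5 km
A, B, C are mutually consistent (residuals ≈ 0); D is off by 51.5 km.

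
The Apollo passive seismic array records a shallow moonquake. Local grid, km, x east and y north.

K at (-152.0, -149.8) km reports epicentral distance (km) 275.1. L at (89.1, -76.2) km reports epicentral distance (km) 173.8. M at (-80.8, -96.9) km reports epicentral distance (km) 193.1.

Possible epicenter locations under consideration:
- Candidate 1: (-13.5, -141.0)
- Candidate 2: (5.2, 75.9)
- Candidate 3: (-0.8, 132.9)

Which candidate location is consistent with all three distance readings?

For each candidate, compare |candidate − station| to the reported distance:
Candidate 1: residuals K 136.3, L 52.5, M 112.6 → max 136.3 km
Candidate 2: residuals K 0.1, L 0.1, M 0.1 → max 0.1 km
Candidate 3: residuals K 45.5, L 53.8, M 50.2 → max 53.8 km
Only Candidate 2 has all residuals ≈ 0.

Candidate 2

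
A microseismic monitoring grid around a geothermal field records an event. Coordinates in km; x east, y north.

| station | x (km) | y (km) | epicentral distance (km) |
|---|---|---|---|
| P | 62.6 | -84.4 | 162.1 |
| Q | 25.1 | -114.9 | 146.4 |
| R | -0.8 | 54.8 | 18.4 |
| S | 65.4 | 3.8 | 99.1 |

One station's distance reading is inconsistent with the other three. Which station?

Q

Solve using three stations at a time. Using P, R, S (subtract circle equations pairwise → linear system) gives (x, y) ≈ (-19.0, 55.6).
Distances from that point to each station vs reported:
  P: calculated 162.1 vs reported 162.1 → residual 0.0 km
  Q: calculated 176.1 vs reported 146.4 → residual 29.7 km
  R: calculated 18.3 vs reported 18.4 → residual 0.1 km
  S: calculated 99.1 vs reported 99.1 → residual 0.0 km
P, R, S are mutually consistent (residuals ≈ 0); Q is off by 29.7 km.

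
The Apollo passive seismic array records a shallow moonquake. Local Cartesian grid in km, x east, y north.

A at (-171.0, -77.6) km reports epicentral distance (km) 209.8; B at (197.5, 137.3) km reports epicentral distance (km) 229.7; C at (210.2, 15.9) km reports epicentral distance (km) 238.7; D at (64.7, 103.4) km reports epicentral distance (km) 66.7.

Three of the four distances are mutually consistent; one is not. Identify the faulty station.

Solve using three stations at a time. Using A, B, C (subtract circle equations pairwise → linear system) gives (x, y) ≈ (-22.2, 70.3).
Distances from that point to each station vs reported:
  A: calculated 209.8 vs reported 209.8 → residual 0.0 km
  B: calculated 229.7 vs reported 229.7 → residual 0.0 km
  C: calculated 238.7 vs reported 238.7 → residual 0.0 km
  D: calculated 93.0 vs reported 66.7 → residual 26.3 km
A, B, C are mutually consistent (residuals ≈ 0); D is off by 26.3 km.

D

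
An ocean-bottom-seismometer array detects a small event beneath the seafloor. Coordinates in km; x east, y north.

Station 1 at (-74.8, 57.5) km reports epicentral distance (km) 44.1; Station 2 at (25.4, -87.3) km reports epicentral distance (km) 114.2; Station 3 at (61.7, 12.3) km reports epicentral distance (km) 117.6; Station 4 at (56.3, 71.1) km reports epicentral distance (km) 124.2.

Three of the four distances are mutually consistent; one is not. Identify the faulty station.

Station 2

Solve using three stations at a time. Using Station 1, Station 3, Station 4 (subtract circle equations pairwise → linear system) gives (x, y) ≈ (-55.8, 17.6).
Distances from that point to each station vs reported:
  Station 1: calculated 44.2 vs reported 44.1 → residual 0.1 km
  Station 2: calculated 132.7 vs reported 114.2 → residual 18.5 km
  Station 3: calculated 117.6 vs reported 117.6 → residual 0.0 km
  Station 4: calculated 124.2 vs reported 124.2 → residual 0.0 km
Station 1, Station 3, Station 4 are mutually consistent (residuals ≈ 0); Station 2 is off by 18.5 km.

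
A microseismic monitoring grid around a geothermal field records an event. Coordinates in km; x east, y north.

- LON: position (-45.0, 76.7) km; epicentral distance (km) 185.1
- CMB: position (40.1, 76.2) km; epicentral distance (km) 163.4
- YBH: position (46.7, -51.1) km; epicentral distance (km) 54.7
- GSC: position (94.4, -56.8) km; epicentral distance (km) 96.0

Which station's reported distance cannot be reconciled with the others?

LON

Solve using three stations at a time. Using CMB, YBH, GSC (subtract circle equations pairwise → linear system) gives (x, y) ≈ (1.9, -82.7).
Distances from that point to each station vs reported:
  LON: calculated 166.2 vs reported 185.1 → residual 18.9 km
  CMB: calculated 163.5 vs reported 163.4 → residual 0.1 km
  YBH: calculated 54.9 vs reported 54.7 → residual 0.2 km
  GSC: calculated 96.1 vs reported 96.0 → residual 0.1 km
CMB, YBH, GSC are mutually consistent (residuals ≈ 0); LON is off by 18.9 km.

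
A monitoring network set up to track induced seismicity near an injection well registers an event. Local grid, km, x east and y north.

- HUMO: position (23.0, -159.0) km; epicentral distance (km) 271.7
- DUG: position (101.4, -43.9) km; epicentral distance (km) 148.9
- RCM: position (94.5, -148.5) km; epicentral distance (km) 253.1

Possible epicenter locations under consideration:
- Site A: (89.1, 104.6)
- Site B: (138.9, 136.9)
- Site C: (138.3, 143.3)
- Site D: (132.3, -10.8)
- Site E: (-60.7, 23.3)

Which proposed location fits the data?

For each candidate, compare |candidate − station| to the reported distance:
Site A: residuals HUMO 0.1, DUG 0.1, RCM 0.1 → max 0.1 km
Site B: residuals HUMO 46.1, DUG 35.7, RCM 35.7 → max 46.1 km
Site C: residuals HUMO 51.8, DUG 41.9, RCM 42.0 → max 51.8 km
Site D: residuals HUMO 87.6, DUG 103.6, RCM 110.3 → max 110.3 km
Site E: residuals HUMO 71.1, DUG 26.6, RCM 21.6 → max 71.1 km
Only Site A has all residuals ≈ 0.

Site A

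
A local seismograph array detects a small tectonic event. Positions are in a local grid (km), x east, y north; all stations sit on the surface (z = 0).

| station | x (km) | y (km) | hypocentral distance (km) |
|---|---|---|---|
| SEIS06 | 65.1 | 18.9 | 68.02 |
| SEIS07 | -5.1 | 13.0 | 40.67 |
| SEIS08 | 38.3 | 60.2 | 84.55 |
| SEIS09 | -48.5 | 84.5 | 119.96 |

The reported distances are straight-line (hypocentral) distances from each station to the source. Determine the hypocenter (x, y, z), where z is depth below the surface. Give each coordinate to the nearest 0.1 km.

(11.6, -17.0, 21.8)

Each station gives a sphere (x−x_i)² + (y−y_i)² + z² = d_i² (stations at z=0).
Subtracting the SEIS06 sphere from SEIS07 and SEIS08: z² cancels, leaving linear equations in x and y:
-140.4 x − 11.8 y = -1427.54
-53.6 x + 82.6 y = -2026.27
Solving: x ≈ 11.597, y ≈ -17.006 km (keep extra digits for the depth step; rounded: 11.6, -17.0).
Then from the SEIS06 sphere: z² = 68.02² − (x − 65.1)² − (y − 18.9)² with x = 11.597, y = -17.006, so z ≈ 21.792 ≈ 21.8 km.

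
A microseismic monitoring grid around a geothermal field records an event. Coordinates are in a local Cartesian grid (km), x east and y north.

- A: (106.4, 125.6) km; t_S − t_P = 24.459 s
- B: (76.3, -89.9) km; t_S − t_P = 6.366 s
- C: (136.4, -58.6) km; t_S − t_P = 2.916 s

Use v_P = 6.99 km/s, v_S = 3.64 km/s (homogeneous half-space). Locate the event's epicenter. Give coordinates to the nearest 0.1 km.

(114.3, -60.0)

Distance from S−P lag: d = Δt · v_P v_S / (v_P − v_S) = Δt · (6.99·3.64)/(6.99−3.64) ≈ 7.5951·Δt.
So d_A = 185.77, d_B = 48.35, d_C = 22.15 km.
Circle about each station: (x − 106.4)² + (y − 125.6)² = 185.77²; (x − 76.3)² + (y + 89.9)² = 48.35²; (x − 136.4)² + (y + 58.6)² = 22.15².
Subtracting the A equation from the B and C equations removes the quadratic terms:
-60.2 x − 431.0 y = 18980.15
60.0 x − 368.4 y = 28962.47
Solving the 2×2 system: x ≈ 114.3, y ≈ -60.0 km.
Check against A (with the unrounded x, y): √((x − 106.4)²+(y − 125.6)²) = 185.77 ≈ 185.77 km. ✓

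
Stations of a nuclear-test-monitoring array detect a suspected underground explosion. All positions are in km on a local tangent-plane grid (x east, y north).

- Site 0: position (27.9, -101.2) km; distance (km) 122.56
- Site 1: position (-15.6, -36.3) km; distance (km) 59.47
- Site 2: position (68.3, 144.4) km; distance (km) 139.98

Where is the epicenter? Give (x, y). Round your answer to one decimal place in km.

5.5 km east, 19.3 km north

Circle about each station: (x − 27.9)² + (y + 101.2)² = 122.56²; (x + 15.6)² + (y + 36.3)² = 59.47²; (x − 68.3)² + (y − 144.4)² = 139.98².
Subtracting the Site 0 equation from the Site 1 and Site 2 equations removes the quadratic terms:
-87.0 x + 129.8 y = 2025.47
80.8 x + 491.2 y = 9922.95
Solving the 2×2 system: x ≈ 5.5, y ≈ 19.3 km.
Check against Site 0 (with the unrounded x, y): √((x − 27.9)²+(y + 101.2)²) = 122.56 ≈ 122.56 km. ✓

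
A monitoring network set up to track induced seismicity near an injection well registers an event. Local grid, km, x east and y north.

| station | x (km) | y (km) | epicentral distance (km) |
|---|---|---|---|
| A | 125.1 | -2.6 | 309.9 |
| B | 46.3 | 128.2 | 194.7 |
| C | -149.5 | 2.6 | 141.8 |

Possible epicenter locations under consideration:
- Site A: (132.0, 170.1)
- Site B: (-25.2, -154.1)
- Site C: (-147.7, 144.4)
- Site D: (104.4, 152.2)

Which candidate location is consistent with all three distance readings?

For each candidate, compare |candidate − station| to the reported distance:
Site A: residuals A 137.1, B 99.3, C 185.8 → max 185.8 km
Site B: residuals A 96.5, B 96.5, C 58.2 → max 96.5 km
Site C: residuals A 0.0, B 0.0, C 0.0 → max 0.0 km
Site D: residuals A 153.7, B 131.8, C 152.9 → max 153.7 km
Only Site C has all residuals ≈ 0.

Site C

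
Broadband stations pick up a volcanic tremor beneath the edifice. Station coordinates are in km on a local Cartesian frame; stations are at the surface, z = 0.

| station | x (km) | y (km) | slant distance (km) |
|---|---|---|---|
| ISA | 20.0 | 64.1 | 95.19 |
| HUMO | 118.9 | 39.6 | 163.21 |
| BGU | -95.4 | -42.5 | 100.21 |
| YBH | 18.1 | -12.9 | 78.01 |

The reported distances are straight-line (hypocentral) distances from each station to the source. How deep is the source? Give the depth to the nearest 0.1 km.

Each station gives a sphere (x−x_i)² + (y−y_i)² + z² = d_i² (stations at z=0).
Subtracting the ISA sphere from HUMO and BGU: z² cancels, leaving linear equations in x and y:
197.8 x − 49.0 y = -6379.81
-230.8 x − 213.2 y = 5417.69
Solving: x ≈ -30.397, y ≈ 7.495 km (keep extra digits for the depth step; rounded: -30.4, 7.5).
Then from the ISA sphere: z² = 95.19² − (x − 20.0)² − (y − 64.1)² with x = -30.397, y = 7.495, so z ≈ 57.595 ≈ 57.6 km.

depth ≈ 57.6 km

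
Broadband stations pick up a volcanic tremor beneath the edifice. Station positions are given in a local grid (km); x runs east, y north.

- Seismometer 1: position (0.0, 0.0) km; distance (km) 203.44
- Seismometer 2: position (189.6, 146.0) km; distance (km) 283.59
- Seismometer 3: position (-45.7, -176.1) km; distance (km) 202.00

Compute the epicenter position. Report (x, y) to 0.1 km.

Circle about each station: x² + y² = 203.44²; (x − 189.6)² + (y − 146.0)² = 283.59²; (x + 45.7)² + (y + 176.1)² = 202.00².
Subtracting the Seismometer 1 equation from the Seismometer 2 and Seismometer 3 equations removes the quadratic terms:
379.2 x + 292.0 y = 18228.71
-91.4 x − 352.2 y = 33683.53
Solving the 2×2 system: x ≈ 152.1, y ≈ -135.1 km.

152.1 km east, -135.1 km north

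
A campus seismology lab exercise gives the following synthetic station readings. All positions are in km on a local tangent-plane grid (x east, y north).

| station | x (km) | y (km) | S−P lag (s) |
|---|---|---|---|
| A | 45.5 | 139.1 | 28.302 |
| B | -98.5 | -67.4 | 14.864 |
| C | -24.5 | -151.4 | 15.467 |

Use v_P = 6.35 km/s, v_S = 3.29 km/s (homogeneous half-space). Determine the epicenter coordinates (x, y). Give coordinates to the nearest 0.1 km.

x ≈ 1.3 km, y ≈ -49.0 km

Distance from S−P lag: d = Δt · v_P v_S / (v_P − v_S) = Δt · (6.35·3.29)/(6.35−3.29) ≈ 6.8273·Δt.
So d_A = 193.23, d_B = 101.48, d_C = 105.60 km.
Circle about each station: (x − 45.5)² + (y − 139.1)² = 193.23²; (x + 98.5)² + (y + 67.4)² = 101.48²; (x + 24.5)² + (y + 151.4)² = 105.60².
Subtracting the A equation from the B and C equations removes the quadratic terms:
-288.0 x − 413.0 y = 19865.59
-140.0 x − 581.0 y = 28289.62
Solving the 2×2 system: x ≈ 1.3, y ≈ -49.0 km.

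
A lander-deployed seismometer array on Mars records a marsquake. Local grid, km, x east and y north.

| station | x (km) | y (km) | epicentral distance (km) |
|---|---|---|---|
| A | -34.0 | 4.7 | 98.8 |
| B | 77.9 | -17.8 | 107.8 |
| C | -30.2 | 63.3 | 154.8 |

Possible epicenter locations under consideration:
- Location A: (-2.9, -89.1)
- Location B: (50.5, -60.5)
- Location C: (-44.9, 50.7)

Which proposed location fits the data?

Location A

For each candidate, compare |candidate − station| to the reported distance:
Location A: residuals A 0.0, B 0.0, C 0.0 → max 0.0 km
Location B: residuals A 7.9, B 57.1, C 7.0 → max 57.1 km
Location C: residuals A 51.5, B 32.8, C 135.4 → max 135.4 km
Only Location A has all residuals ≈ 0.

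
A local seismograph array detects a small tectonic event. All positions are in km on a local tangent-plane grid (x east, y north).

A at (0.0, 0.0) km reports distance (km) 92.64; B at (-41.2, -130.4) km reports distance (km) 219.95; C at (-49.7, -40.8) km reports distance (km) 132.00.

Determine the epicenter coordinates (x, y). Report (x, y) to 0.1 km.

(-25.7, 89.0)

Circle about each station: x² + y² = 92.64²; (x + 41.2)² + (y + 130.4)² = 219.95²; (x + 49.7)² + (y + 40.8)² = 132.00².
Subtracting the A equation from the B and C equations removes the quadratic terms:
-82.4 x − 260.8 y = -21094.23
-99.4 x − 81.6 y = -4707.10
Solving the 2×2 system: x ≈ -25.7, y ≈ 89.0 km.
Check against A (with the unrounded x, y): √(x²+y²) = 92.65 ≈ 92.64 km. ✓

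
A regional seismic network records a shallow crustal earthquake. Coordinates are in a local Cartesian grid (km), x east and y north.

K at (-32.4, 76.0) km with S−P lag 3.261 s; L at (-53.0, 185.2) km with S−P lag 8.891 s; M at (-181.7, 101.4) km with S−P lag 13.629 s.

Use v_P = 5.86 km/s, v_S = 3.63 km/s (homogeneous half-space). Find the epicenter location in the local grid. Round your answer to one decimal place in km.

x ≈ -51.7 km, y ≈ 100.4 km

Distance from S−P lag: d = Δt · v_P v_S / (v_P − v_S) = Δt · (5.86·3.63)/(5.86−3.63) ≈ 9.5389·Δt.
So d_K = 31.11, d_L = 84.81, d_M = 130.01 km.
Circle about each station: (x + 32.4)² + (y − 76.0)² = 31.11²; (x + 53.0)² + (y − 185.2)² = 84.81²; (x + 181.7)² + (y − 101.4)² = 130.01².
Subtracting pairs of circle equations eliminates x²+y² and gives linear equations (the radical axes):
-41.2 x + 218.4 y = 24057.38
-298.6 x + 50.8 y = 20536.32
Solving the 2×2 system: x ≈ -51.7, y ≈ 100.4 km.
Check against K (with the unrounded x, y): √((x + 32.4)²+(y − 76.0)²) = 31.11 ≈ 31.11 km. ✓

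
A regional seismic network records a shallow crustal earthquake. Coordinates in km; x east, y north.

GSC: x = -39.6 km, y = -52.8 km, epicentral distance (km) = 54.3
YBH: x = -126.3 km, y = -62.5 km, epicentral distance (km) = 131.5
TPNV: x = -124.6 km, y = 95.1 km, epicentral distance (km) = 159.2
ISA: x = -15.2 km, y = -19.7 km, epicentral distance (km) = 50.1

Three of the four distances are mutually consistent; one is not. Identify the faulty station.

ISA

Solve using three stations at a time. Using GSC, YBH, TPNV (subtract circle equations pairwise → linear system) gives (x, y) ≈ (-5.5, -10.5).
Distances from that point to each station vs reported:
  GSC: calculated 54.3 vs reported 54.3 → residual 0.0 km
  YBH: calculated 131.5 vs reported 131.5 → residual 0.0 km
  TPNV: calculated 159.2 vs reported 159.2 → residual 0.0 km
  ISA: calculated 13.3 vs reported 50.1 → residual 36.8 km
GSC, YBH, TPNV are mutually consistent (residuals ≈ 0); ISA is off by 36.8 km.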